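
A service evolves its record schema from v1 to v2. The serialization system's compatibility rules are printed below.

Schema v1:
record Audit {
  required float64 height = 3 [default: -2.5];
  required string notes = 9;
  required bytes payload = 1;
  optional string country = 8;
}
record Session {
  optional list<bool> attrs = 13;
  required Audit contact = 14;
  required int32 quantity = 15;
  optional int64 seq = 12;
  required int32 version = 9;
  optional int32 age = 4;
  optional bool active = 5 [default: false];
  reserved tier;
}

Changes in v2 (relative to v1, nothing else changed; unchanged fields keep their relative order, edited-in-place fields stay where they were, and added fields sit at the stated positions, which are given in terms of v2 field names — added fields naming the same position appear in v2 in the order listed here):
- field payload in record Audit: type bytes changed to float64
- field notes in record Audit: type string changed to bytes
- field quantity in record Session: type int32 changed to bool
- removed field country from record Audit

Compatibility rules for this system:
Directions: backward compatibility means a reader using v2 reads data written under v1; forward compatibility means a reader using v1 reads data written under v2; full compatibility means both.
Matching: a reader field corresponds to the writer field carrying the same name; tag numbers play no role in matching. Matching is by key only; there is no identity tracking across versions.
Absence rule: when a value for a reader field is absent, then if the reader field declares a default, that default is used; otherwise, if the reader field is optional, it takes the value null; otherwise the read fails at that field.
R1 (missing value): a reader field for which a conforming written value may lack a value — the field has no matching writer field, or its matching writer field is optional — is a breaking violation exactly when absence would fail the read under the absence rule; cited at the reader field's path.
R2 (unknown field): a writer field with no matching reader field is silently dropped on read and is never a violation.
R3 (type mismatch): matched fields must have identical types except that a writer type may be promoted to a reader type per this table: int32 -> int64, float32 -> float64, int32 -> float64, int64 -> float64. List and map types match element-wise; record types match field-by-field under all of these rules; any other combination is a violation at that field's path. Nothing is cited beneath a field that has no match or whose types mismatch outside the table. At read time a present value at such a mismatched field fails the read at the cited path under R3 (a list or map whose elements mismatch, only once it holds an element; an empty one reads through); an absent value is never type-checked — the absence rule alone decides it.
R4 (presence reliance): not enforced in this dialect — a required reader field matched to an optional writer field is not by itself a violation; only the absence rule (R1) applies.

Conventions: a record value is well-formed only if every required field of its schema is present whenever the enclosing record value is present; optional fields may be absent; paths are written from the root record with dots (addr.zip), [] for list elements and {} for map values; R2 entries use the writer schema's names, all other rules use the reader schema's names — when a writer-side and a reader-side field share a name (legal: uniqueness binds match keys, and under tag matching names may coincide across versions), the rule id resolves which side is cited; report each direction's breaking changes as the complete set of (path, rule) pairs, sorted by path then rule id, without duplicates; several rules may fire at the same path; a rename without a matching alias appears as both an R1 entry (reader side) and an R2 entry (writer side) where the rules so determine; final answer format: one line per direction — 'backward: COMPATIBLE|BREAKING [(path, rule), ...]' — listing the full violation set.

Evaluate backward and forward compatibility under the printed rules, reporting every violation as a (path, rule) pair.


arrows below run writer -> reader for Session
backward pass over Session, reader schema v2, writer schema v1:
  writer optional, list<bool> -> list<bool>: reader attrs maps from writer attrs
  writer required, Audit -> Audit: reader contact maps from writer contact
  writer required, int32 -> bool: reader quantity maps from writer quantity
  writer optional, int64 -> int64: reader seq maps from writer seq
  writer required, int32 -> int32: reader version maps from writer version
  writer optional, int32 -> int32: reader age maps from writer age
  writer optional, bool -> bool: reader active maps from writer active
  writer required, float64 -> float64: reader contact.height maps from writer contact.height
  writer required, string -> bytes: reader contact.notes maps from writer contact.notes
  writer required, bytes -> float64: reader contact.payload maps from writer contact.payload
  contact.country (writer side), unknown to reader
  rule R3 violated at contact.notes
  rule R3 violated at contact.payload
  rule R3 violated at quantity
  => backward: BREAKING (3)
forward pass over Session, reader schema v1, writer schema v2:
  writer optional, list<bool> -> list<bool>: reader attrs maps from writer attrs
  writer required, Audit -> Audit: reader contact maps from writer contact
  writer required, bool -> int32: reader quantity maps from writer quantity
  writer optional, int64 -> int64: reader seq maps from writer seq
  writer required, int32 -> int32: reader version maps from writer version
  writer optional, int32 -> int32: reader age maps from writer age
  writer optional, bool -> bool: reader active maps from writer active
  writer required, float64 -> float64: reader contact.height maps from writer contact.height
  writer required, bytes -> string: reader contact.notes maps from writer contact.notes
  writer required, float64 -> bytes: reader contact.payload maps from writer contact.payload
  contact.country: no writer-side match
  rule R3 violated at contact.notes
  rule R3 violated at contact.payload
  rule R3 violated at quantity
  => forward: BREAKING (3)

backward: BREAKING [(contact.notes, R3), (contact.payload, R3), (quantity, R3)]; forward: BREAKING [(contact.notes, R3), (contact.payload, R3), (quantity, R3)]


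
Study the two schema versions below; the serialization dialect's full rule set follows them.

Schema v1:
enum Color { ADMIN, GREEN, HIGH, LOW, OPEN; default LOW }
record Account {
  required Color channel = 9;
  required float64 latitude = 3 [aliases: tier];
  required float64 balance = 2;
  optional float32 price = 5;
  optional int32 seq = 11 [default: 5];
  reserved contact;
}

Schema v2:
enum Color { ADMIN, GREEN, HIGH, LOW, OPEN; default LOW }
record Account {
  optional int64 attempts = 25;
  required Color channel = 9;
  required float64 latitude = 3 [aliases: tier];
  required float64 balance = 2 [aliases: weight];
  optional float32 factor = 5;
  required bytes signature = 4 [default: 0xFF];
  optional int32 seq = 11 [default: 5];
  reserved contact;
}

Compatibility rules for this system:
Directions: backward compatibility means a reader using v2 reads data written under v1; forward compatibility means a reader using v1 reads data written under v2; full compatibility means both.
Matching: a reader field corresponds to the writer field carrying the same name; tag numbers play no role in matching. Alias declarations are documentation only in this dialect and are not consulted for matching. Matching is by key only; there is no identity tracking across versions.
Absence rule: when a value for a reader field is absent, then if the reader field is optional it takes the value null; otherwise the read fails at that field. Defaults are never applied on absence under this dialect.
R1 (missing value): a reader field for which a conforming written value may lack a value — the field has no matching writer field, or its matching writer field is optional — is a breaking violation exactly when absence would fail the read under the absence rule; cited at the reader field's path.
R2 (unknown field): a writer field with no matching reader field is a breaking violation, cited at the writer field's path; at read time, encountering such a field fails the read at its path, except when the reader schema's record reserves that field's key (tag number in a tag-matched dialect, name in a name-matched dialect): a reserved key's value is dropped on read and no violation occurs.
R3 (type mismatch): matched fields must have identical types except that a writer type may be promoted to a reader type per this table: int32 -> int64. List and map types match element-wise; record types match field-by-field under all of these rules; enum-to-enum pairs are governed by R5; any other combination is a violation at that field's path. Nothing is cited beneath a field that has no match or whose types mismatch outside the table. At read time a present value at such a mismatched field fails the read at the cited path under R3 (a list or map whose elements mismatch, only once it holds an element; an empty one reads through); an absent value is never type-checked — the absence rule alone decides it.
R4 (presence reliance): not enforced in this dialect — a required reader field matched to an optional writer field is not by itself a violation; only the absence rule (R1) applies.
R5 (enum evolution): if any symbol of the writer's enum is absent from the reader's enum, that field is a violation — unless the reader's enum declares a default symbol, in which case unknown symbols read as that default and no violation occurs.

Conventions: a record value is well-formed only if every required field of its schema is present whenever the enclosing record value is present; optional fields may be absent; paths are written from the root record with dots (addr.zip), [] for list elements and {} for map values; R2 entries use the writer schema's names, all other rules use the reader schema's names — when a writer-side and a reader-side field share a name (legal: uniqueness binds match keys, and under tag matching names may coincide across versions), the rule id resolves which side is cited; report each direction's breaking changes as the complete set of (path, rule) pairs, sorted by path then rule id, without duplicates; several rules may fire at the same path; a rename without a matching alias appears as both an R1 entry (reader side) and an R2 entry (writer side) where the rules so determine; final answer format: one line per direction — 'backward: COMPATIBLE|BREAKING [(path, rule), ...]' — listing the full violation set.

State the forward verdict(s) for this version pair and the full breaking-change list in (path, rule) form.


arrows below run writer -> reader for Account
forward on Account — v1 reading data written by v2:
  channel: Color -> Color, writer required; from channel
  latitude: float64 -> float64, writer required; from latitude
  balance: float64 -> float64, writer required; from balance
  price: no writer match
  seq: int32 -> int32, writer optional; from seq
  leftover writer field: attempts
  leftover writer field: factor
  leftover writer field: signature
  R2 fires at attempts
  R2 fires at factor
  R2 fires at signature
  => forward: BREAKING (3)

forward: BREAKING [(attempts, R2), (factor, R2), (signature, R2)]


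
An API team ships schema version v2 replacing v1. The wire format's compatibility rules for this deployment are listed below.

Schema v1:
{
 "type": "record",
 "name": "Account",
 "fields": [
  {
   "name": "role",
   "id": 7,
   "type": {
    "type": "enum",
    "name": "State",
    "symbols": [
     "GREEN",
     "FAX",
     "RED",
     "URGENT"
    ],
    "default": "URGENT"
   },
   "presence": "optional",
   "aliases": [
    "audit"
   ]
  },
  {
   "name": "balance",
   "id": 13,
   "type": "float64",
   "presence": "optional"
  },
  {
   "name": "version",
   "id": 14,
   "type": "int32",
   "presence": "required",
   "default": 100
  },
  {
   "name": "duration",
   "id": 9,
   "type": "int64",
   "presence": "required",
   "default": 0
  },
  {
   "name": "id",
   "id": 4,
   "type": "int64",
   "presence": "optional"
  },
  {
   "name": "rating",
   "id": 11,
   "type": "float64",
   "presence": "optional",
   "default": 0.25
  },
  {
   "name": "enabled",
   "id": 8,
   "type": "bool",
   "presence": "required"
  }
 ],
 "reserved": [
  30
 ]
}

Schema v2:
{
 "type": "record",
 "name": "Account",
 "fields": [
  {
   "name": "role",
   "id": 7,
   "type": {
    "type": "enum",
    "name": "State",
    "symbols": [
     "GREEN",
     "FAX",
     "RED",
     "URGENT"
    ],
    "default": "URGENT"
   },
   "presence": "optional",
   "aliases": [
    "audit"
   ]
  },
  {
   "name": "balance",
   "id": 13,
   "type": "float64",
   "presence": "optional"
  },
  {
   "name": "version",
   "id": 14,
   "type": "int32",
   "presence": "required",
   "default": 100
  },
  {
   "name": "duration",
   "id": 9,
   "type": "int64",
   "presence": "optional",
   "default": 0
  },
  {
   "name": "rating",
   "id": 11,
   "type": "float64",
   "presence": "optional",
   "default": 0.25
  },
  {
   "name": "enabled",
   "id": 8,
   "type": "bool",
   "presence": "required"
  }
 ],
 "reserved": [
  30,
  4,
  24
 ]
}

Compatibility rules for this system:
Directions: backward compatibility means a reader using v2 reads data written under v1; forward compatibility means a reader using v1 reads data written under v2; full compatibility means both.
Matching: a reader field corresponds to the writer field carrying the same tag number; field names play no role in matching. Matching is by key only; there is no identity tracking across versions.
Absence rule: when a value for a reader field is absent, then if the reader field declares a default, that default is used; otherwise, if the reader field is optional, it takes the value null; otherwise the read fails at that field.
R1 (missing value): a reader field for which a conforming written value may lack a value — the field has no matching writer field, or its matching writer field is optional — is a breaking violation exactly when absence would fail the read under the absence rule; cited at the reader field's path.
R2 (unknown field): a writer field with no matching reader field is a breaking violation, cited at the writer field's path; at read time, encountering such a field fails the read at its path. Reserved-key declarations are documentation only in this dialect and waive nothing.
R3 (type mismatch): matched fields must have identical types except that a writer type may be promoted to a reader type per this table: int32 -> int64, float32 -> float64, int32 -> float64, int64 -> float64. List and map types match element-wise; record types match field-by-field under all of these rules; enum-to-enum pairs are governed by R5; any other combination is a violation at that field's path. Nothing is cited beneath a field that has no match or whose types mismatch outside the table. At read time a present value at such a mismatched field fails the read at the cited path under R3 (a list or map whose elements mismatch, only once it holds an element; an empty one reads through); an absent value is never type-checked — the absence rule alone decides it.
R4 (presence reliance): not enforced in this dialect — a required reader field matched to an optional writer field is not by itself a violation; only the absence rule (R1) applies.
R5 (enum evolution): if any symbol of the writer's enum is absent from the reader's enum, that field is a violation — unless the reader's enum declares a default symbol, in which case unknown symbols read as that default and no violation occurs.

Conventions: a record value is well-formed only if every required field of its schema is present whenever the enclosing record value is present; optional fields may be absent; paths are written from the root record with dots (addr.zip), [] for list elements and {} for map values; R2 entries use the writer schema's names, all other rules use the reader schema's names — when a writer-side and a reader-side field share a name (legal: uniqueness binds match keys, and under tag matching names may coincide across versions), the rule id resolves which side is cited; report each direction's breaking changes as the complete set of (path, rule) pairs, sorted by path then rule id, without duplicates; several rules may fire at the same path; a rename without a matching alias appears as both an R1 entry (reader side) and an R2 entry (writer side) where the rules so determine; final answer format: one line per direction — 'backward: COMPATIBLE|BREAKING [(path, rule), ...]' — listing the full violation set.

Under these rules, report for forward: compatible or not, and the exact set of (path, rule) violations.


arrows below run writer -> reader for Account
forward analysis of Account with v1 as reader and v2 as writer:
  role: paired with writer role (State -> State; writer optional)
  balance: paired with writer balance (float64 -> float64; writer optional)
  version: paired with writer version (int32 -> int32; writer required)
  duration: paired with writer duration (int64 -> int64; writer optional)
  id has no writer counterpart
  rating: paired with writer rating (float64 -> float64; writer optional)
  enabled: paired with writer enabled (bool -> bool; writer required)
  => forward: COMPATIBLE
diffs on Account not affecting the asked answer:
  removed field id from record Account (its key 4 joins the reserved list) -> its effect on Account is confined to the backward direction, not asked
  field duration in record Account: required changed to optional -> no rule fires on it in Account's dialect; the asked verdict holds

forward: COMPATIBLE []


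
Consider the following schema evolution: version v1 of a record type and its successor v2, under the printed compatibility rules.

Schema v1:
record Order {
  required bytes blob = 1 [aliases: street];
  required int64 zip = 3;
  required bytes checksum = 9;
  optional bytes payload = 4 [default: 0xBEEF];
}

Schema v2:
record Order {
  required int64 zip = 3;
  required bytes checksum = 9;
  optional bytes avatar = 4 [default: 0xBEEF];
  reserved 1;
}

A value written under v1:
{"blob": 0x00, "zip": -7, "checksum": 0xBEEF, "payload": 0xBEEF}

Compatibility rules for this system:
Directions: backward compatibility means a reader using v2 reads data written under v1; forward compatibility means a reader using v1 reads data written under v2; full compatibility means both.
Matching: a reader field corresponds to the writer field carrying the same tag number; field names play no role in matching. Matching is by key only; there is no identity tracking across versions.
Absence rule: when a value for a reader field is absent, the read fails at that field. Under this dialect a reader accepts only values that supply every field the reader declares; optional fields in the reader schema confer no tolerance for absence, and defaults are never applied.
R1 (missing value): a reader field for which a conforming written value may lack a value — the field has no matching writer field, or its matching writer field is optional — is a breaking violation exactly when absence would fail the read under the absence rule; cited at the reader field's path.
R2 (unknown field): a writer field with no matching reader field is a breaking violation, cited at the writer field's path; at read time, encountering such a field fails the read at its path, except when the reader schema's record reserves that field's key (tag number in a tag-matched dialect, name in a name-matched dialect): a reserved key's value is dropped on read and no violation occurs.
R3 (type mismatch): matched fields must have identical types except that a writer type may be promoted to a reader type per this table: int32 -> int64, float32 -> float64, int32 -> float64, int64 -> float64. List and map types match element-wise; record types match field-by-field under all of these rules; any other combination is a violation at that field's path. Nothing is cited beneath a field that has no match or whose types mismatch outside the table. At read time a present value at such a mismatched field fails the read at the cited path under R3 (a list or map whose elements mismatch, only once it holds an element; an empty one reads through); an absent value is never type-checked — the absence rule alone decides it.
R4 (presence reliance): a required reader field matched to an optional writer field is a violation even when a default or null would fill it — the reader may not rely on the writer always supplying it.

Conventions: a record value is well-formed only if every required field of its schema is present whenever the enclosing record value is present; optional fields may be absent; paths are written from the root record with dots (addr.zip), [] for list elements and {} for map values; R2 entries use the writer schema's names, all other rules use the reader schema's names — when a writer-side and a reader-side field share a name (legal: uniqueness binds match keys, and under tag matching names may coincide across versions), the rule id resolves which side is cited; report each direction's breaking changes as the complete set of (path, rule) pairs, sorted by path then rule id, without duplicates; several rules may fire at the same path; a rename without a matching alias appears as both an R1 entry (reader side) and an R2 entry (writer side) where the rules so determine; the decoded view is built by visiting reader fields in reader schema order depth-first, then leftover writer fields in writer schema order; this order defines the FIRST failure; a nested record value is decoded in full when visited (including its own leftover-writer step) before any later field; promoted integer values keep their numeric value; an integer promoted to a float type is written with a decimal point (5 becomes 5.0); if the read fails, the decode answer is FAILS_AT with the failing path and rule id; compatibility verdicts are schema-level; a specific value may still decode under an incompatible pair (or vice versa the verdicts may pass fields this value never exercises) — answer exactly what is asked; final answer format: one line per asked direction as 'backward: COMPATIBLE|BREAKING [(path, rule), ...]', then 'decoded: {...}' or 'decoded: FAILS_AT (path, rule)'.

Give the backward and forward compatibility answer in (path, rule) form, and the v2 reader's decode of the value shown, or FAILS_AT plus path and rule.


backward: BREAKING [(avatar, R1)]; forward: BREAKING [(blob, R1), (payload, R1)]; decoded: {"zip": -7, "checksum": 0xBEEF, "avatar": 0xBEEF}

arrows below run writer -> reader for Order
backward pass over Order, reader schema v2, writer schema v1:
  zip: int64 -> int64, writer required; from zip
  checksum: bytes -> bytes, writer required; from checksum
  avatar: bytes -> bytes, writer optional; from payload
  writer blob: unknown to reader
  violation R1 at avatar
  backward on Order therefore BREAKING (1)
forward pass over Order, reader schema v1, writer schema v2:
  blob: no writer match
  zip: int64 -> int64, writer required; from zip
  checksum: bytes -> bytes, writer required; from checksum
  payload: bytes -> bytes, writer optional; from avatar
  violation R1 at blob
  violation R1 at payload
  forward on Order therefore BREAKING (2)
migrating the Order value to v2:
  zip := -7
  checksum := 0xBEEF
  avatar := 0xBEEF (from writer payload)
  writer blob: reserved -> dropped
  => decoded: {"zip": -7, "checksum": 0xBEEF, "avatar": 0xBEEF}


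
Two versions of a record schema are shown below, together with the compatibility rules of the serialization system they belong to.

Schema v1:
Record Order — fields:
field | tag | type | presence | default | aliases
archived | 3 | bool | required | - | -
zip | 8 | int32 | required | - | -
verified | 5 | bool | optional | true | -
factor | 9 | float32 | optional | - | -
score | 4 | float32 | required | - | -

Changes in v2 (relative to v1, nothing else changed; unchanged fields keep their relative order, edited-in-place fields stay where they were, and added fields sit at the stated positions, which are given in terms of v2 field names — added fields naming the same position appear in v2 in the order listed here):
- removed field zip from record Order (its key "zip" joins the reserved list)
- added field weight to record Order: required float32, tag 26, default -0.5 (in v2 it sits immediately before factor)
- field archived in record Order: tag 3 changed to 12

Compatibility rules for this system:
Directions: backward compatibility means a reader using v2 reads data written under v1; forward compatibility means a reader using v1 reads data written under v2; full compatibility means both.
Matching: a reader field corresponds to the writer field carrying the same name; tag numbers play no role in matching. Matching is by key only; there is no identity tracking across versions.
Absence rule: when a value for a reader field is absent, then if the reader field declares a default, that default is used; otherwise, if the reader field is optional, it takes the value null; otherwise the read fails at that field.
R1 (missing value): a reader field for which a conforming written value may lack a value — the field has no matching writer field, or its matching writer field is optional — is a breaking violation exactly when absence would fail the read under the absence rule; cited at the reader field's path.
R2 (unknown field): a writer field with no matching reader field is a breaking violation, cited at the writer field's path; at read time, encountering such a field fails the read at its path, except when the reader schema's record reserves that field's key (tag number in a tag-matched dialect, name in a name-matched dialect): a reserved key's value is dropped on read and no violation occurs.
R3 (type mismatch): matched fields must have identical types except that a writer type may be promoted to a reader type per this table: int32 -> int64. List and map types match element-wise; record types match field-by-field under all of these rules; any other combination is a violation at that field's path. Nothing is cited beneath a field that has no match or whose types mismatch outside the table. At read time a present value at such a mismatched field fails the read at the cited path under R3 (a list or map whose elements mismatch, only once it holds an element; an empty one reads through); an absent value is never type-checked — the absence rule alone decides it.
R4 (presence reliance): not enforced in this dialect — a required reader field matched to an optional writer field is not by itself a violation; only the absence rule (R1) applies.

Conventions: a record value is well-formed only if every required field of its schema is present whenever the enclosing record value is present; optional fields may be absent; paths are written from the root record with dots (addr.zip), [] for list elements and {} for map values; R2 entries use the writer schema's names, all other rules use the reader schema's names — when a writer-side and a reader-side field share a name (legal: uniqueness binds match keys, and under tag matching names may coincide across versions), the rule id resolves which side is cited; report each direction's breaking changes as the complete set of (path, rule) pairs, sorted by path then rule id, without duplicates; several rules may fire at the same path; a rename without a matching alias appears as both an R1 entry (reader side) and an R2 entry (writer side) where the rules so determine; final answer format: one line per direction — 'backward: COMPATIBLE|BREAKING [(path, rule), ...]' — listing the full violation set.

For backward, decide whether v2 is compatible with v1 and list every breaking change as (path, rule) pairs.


backward: COMPATIBLE []

the writer's type comes first in each Order pair
backward on Order — v2 reading data written by v1:
  bool -> bool, writer required: archived aligns to archived
  bool -> bool, writer optional: verified aligns to verified
  no writer field matches reader weight
  float32 -> float32, writer optional: factor aligns to factor
  float32 -> float32, writer required: score aligns to score
  writer zip: unknown to reader
  => backward verdict for Order: COMPATIBLE, no violations
remaining Order differences; none change what is asked:
  removed field zip from record Order (its key "zip" joins the reserved list) -> affects forward compatibility only, which is not asked
  added field weight to record Order: required float32, tag 26, default -0.5 (in v2 it sits immediately before factor) -> affects forward compatibility only, which is not asked
  field archived in record Order: tag 3 changed to 12 -> no rule fires on it in Order's dialect; the asked verdict holds


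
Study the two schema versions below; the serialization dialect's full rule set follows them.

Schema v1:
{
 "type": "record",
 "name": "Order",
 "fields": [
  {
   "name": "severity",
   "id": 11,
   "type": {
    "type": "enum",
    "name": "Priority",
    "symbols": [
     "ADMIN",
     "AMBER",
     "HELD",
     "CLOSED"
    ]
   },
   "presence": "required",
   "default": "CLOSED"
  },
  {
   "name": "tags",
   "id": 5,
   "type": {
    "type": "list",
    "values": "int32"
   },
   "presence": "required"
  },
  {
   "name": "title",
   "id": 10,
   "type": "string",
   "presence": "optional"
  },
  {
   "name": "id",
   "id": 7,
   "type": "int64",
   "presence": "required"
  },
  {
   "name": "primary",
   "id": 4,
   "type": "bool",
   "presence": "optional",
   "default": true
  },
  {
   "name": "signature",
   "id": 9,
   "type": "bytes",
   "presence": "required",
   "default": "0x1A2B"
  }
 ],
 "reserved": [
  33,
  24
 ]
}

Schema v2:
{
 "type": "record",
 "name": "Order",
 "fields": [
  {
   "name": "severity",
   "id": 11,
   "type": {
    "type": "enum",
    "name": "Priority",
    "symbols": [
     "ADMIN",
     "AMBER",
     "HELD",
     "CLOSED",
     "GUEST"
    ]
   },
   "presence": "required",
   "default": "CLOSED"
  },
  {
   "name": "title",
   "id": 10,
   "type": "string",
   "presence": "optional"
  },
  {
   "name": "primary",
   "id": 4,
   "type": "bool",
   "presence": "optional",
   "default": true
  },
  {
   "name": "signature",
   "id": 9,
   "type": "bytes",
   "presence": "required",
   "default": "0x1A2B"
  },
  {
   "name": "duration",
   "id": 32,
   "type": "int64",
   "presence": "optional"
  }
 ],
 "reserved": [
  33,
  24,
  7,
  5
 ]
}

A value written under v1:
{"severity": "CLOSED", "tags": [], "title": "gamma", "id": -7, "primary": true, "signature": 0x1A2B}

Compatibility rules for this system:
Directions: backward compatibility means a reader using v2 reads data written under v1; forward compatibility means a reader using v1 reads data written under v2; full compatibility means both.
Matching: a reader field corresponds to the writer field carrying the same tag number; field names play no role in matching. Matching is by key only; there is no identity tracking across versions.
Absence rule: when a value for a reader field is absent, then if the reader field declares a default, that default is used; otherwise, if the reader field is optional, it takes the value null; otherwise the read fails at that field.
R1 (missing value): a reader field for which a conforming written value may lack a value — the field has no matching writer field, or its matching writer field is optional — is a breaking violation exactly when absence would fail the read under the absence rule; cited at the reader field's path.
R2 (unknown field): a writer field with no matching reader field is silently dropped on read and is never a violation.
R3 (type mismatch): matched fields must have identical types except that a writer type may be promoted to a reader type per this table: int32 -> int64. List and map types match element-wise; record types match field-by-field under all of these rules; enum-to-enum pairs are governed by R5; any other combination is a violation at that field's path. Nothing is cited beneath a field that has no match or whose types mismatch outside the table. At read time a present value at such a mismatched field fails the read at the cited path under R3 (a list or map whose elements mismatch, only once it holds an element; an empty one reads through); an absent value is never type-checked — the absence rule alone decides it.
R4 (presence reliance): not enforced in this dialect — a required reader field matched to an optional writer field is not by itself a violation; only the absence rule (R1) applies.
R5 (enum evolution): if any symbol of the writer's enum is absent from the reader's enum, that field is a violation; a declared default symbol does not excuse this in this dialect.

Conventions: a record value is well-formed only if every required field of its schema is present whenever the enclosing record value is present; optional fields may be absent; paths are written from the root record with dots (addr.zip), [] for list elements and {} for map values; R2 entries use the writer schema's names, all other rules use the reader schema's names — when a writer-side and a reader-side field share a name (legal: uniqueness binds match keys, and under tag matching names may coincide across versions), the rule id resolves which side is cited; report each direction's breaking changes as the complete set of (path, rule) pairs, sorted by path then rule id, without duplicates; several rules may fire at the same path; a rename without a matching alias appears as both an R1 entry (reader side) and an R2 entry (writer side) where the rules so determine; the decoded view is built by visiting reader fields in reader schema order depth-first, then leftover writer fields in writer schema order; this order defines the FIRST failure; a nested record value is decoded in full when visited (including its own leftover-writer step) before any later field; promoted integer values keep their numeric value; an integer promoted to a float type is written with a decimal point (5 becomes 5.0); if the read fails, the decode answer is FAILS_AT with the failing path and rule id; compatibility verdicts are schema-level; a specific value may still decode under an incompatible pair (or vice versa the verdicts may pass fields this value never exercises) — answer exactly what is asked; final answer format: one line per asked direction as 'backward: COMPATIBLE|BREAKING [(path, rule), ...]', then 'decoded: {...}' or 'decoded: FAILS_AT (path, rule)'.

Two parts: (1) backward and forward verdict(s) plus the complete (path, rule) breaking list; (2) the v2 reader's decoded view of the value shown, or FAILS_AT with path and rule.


backward: COMPATIBLE []; forward: BREAKING [(id, R1), (severity, R5), (tags, R1)]; decoded: {"severity": "CLOSED", "title": "gamma", "primary": true, "signature": 0x1A2B, "duration": null}

the writer's type comes first in each Order pair
backward on Order — v2 reading data written by v1:
  writer required, Priority -> Priority: reader severity maps from writer severity
  writer optional, string -> string: reader title maps from writer title
  writer optional, bool -> bool: reader primary maps from writer primary
  writer required, bytes -> bytes: reader signature maps from writer signature
  duration: no writer-side match
  tags (writer side), unknown to reader
  id (writer side), unknown to reader
  => backward verdict for Order: COMPATIBLE, no violations
forward on Order — v1 reading data written by v2:
  writer required, Priority -> Priority: reader severity maps from writer severity
  tags: no writer-side match
  writer optional, string -> string: reader title maps from writer title
  id: no writer-side match
  writer optional, bool -> bool: reader primary maps from writer primary
  writer required, bytes -> bytes: reader signature maps from writer signature
  duration (writer side), unknown to reader
  breaking: (id, R1)
  breaking: (severity, R5)
  breaking: (tags, R1)
  forward on Order therefore BREAKING (3)
decode walk for Order under reader schema v2:
  severity := "CLOSED"
  title := "gamma"
  primary := true
  signature := 0x1A2B
  duration := null (not supplied -> null)
  writer tags: unmatched, discarded
  writer id: unmatched, discarded
  => decoded: {"severity": "CLOSED", "title": "gamma", "primary": true, "signature": 0x1A2B, "duration": null}


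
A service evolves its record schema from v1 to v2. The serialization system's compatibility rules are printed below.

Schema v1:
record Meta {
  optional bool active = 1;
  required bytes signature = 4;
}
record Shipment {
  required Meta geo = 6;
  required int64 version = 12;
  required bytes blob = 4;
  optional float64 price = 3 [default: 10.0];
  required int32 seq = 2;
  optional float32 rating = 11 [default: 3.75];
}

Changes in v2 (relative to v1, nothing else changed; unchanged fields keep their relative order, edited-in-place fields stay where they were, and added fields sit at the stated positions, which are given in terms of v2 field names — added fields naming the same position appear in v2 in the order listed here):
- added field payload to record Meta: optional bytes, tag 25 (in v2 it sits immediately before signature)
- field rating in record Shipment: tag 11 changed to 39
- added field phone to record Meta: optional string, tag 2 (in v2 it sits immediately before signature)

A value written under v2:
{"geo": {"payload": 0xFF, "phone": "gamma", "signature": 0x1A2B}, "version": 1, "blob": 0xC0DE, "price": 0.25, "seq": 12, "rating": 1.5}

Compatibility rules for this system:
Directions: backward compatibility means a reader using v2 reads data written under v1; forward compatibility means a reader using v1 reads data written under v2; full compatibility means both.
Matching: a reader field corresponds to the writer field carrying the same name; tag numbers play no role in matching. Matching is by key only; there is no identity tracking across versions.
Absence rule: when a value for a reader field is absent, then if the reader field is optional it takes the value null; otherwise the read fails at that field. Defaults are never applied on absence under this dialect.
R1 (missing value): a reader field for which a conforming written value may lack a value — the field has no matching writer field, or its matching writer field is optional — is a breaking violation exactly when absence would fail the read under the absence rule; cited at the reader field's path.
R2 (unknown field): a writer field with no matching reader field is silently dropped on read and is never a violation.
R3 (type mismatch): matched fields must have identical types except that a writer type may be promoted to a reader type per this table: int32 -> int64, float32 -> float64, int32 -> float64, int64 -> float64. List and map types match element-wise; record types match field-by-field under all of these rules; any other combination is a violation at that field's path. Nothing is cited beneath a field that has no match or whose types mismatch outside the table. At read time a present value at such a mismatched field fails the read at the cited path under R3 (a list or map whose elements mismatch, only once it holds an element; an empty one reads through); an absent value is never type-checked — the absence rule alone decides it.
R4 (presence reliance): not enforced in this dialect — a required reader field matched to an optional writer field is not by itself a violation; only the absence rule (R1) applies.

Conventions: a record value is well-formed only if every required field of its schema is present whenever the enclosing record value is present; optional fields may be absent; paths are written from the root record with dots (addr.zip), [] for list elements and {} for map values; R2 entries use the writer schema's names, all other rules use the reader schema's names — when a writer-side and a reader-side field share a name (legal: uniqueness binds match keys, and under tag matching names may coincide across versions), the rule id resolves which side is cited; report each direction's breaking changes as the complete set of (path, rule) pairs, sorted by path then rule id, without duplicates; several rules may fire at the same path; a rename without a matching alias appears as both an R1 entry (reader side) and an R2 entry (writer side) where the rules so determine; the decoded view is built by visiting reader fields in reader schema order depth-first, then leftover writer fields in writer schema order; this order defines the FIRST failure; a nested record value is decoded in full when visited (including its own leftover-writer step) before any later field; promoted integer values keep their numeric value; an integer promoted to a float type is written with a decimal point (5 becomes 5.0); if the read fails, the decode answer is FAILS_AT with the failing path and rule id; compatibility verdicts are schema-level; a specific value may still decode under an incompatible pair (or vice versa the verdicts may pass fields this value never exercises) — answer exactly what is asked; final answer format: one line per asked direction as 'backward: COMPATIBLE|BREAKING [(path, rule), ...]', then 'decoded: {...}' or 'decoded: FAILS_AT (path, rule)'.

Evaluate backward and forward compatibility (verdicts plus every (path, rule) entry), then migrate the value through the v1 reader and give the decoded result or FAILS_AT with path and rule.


backward: COMPATIBLE []; forward: COMPATIBLE []; decoded: {"geo": {"active": null, "signature": 0x1A2B}, "version": 1, "blob": 0xC0DE, "price": 0.25, "seq": 12, "rating": 1.5}

the writer's type comes first in each Shipment pair
backward analysis of Shipment with v2 as reader and v1 as writer:
  Meta -> Meta, writer required: geo aligns to geo
  int64 -> int64, writer required: version aligns to version
  bytes -> bytes, writer required: blob aligns to blob
  float64 -> float64, writer optional: price aligns to price
  int32 -> int32, writer required: seq aligns to seq
  float32 -> float32, writer optional: rating aligns to rating
  bool -> bool, writer optional: geo.active aligns to geo.active
  geo.payload has no writer counterpart
  geo.phone has no writer counterpart
  bytes -> bytes, writer required: geo.signature aligns to geo.signature
  nothing fires on Shipment: backward is COMPATIBLE
forward analysis of Shipment with v1 as reader and v2 as writer:
  Meta -> Meta, writer required: geo aligns to geo
  int64 -> int64, writer required: version aligns to version
  bytes -> bytes, writer required: blob aligns to blob
  float64 -> float64, writer optional: price aligns to price
  int32 -> int32, writer required: seq aligns to seq
  float32 -> float32, writer optional: rating aligns to rating
  bool -> bool, writer optional: geo.active aligns to geo.active
  bytes -> bytes, writer required: geo.signature aligns to geo.signature
  writer geo.payload: unknown to reader
  writer geo.phone: unknown to reader
  nothing fires on Shipment: forward is COMPATIBLE
decode walk for Shipment under reader schema v1:
  geo.active := null (not supplied -> null)
  geo.signature := 0x1A2B
  writer geo.payload: unmatched, discarded
  writer geo.phone: unmatched, discarded
  version := 1
  blob := 0xC0DE
  price := 0.25
  seq := 12
  rating := 1.5
  => decoded: {"geo": {"active": null, "signature": 0x1A2B}, "version": 1, "blob": 0xC0DE, "price": 0.25, "seq": 12, "rating": 1.5}
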